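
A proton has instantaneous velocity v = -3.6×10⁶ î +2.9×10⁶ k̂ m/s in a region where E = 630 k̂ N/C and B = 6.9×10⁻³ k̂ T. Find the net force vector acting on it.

F ≈ (0, 3.98×10⁻¹⁵, 1.01×10⁻¹⁶) N

v×B = (0, 2.48×10⁴, 0) N/C.
E + v×B = (0, 2.48×10⁴, 630) N/C.
F = q(E + v×B) = (1.602×10⁻¹⁹ C)·(0, 2.48×10⁴, 630) = (0, 3.98×10⁻¹⁵, 1.01×10⁻¹⁶) N.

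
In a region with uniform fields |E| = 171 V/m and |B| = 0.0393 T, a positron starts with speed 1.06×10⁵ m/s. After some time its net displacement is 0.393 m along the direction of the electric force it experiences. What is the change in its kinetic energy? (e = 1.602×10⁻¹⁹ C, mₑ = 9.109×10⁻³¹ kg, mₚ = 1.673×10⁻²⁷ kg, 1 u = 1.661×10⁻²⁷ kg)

The magnetic force is always ⟂ v and does no work; only the electric force changes KE.
ΔKE = F_E · d = |q|E d = (1.602×10⁻¹⁹)(171)(0.393) ≈ 1.08×10⁻¹⁷ J.

ΔKE ≈ 1.08×10⁻¹⁷ J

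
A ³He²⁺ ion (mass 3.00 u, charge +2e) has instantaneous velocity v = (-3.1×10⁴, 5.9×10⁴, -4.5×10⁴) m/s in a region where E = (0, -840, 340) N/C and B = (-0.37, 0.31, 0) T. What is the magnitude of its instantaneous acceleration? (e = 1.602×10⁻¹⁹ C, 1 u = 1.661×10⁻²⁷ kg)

v×B = (1.40×10⁴, 1.66×10⁴, 1.22×10⁴) N/C.
E + v×B = (1.40×10⁴, 1.58×10⁴, 1.26×10⁴) N/C.
F = q(E + v×B) = (3.204×10⁻¹⁹ C)·(1.40×10⁴, 1.58×10⁴, 1.26×10⁴) = (4.47×10⁻¹⁵, 5.07×10⁻¹⁵, 4.02×10⁻¹⁵) N.
|a| = |F|/m = 7.863×10⁻¹⁵/4.983×10⁻²⁷ ≈ 1.58×10¹² m/s².

|a| ≈ 1.58×10¹² m/s²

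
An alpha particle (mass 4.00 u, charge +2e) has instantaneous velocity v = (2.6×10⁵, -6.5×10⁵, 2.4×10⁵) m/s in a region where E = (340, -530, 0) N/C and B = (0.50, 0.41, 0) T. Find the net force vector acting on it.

v×B = (-9.84×10⁴, 1.20×10⁵, 4.32×10⁵) N/C.
E + v×B = (-9.81×10⁴, 1.19×10⁵, 4.32×10⁵) N/C.
F = q(E + v×B) = (3.204×10⁻¹⁹ C)·(-9.81×10⁴, 1.19×10⁵, 4.32×10⁵) = (-3.14×10⁻¹⁴, 3.83×10⁻¹⁴, 1.38×10⁻¹³) N.

F ≈ (-3.14×10⁻¹⁴, 3.83×10⁻¹⁴, 1.38×10⁻¹³) N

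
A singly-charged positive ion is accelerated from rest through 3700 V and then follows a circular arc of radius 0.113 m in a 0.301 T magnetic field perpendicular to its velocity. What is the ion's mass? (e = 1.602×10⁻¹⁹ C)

Combine |q|V = ½mv² and r = mv/(|q|B): eliminate v to get m = qB²r²/(2V).
m = (1.602×10⁻¹⁹)(0.301)²(0.113)²/(2·3700) ≈ 2.50×10⁻²⁶ kg.

m ≈ 2.50×10⁻²⁶ kg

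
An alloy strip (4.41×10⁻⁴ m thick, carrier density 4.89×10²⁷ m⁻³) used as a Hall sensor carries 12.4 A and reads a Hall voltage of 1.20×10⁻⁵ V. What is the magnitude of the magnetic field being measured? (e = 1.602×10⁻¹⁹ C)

From V_H = IB/(n e t), B = V_H n e t / I.
B = (1.20×10⁻⁵)(4.89×10²⁷)(1.602×10⁻¹⁹)(4.41×10⁻⁴)/12.4 ≈ 0.334 T.

B ≈ 0.334 T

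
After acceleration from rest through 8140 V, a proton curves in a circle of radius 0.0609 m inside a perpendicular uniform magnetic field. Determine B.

B ≈ 0.214 T

v = √(2|q|V/m) = √(2·1.602×10⁻¹⁹·8140/1.673×10⁻²⁷) ≈ 1.249×10⁶ m/s.
B = mv/(|q|r) = (1.673×10⁻²⁷)(1.249×10⁶)/((1.602×10⁻¹⁹)(0.0609)) ≈ 0.214 T.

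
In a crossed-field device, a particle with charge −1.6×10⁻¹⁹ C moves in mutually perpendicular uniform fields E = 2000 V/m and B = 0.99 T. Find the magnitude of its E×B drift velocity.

The E×B drift speed is v_d = E/B.
v_d = 2000/0.99 = 2000 m/s.

v_d ≈ 2000 m/s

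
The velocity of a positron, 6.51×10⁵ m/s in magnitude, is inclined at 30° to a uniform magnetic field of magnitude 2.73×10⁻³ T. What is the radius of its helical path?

r ≈ 6.78×10⁻⁴ m

v⊥ = v sinθ = 6.51×10⁵·sin30° ≈ 3.255×10⁵ m/s.
r = m v⊥/(|q|B) = (9.109×10⁻³¹)(3.255×10⁵)/((1.602×10⁻¹⁹)(2.73×10⁻³)) ≈ 6.78×10⁻⁴ m.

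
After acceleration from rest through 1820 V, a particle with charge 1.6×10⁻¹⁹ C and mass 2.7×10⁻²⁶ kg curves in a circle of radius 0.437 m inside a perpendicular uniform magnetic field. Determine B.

v = √(2|q|V/m) = √(2·1.6×10⁻¹⁹·1820/2.7×10⁻²⁶) ≈ 1.469×10⁵ m/s.
B = mv/(|q|r) = (2.7×10⁻²⁶)(1.469×10⁵)/((1.6×10⁻¹⁹)(0.437)) ≈ 0.0567 T.

B ≈ 0.0567 T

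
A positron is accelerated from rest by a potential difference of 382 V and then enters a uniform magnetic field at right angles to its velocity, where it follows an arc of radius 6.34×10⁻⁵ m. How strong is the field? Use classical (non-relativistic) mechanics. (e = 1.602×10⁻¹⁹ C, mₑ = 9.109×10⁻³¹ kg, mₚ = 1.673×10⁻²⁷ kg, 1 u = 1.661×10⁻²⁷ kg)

B ≈ 1.04 T

v = √(2|q|V/m) = √(2·1.602×10⁻¹⁹·382/9.109×10⁻³¹) ≈ 1.159×10⁷ m/s.
B = mv/(|q|r) = (9.109×10⁻³¹)(1.159×10⁷)/((1.602×10⁻¹⁹)(6.34×10⁻⁵)) ≈ 1.04 T.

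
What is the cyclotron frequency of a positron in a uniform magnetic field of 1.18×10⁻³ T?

f = |q|B/(2πm).
f = (1.602×10⁻¹⁹)(1.18×10⁻³)/(2π·9.109×10⁻³¹) ≈ 3.30×10⁷ Hz.

f ≈ 3.30×10⁷ Hz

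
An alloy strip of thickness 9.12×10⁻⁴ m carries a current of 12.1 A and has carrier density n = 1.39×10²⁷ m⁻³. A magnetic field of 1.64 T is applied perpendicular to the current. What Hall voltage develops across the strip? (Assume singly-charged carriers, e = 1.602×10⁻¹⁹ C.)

V_H ≈ 9.77×10⁻⁵ V

V_H = IB/(n e t).
V_H = (12.1)(1.64)/((1.39×10²⁷)(1.602×10⁻¹⁹)(9.12×10⁻⁴)) ≈ 9.77×10⁻⁵ V.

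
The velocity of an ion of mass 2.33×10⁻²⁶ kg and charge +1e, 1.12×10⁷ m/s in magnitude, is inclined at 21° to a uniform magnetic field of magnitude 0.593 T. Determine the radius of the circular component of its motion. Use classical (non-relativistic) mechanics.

v⊥ = v sinθ = 1.12×10⁷·sin21° ≈ 4.014×10⁶ m/s.
r = m v⊥/(|q|B) = (2.33×10⁻²⁶)(4.014×10⁶)/((1.602×10⁻¹⁹)(0.593)) ≈ 0.984 m.

r ≈ 0.984 m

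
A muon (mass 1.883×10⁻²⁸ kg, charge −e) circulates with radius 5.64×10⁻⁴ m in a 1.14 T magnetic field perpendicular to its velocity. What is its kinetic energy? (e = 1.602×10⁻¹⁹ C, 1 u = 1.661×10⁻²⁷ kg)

KE ≈ 2.82×10⁻¹⁷ J

v = |q|Br/m, then KE = ½mv² = (qBr)²/(2m).
v = (1.602×10⁻¹⁹)(1.14)(5.64×10⁻⁴)/1.883×10⁻²⁸ ≈ 5.470×10⁵ m/s.
KE = ½(1.883×10⁻²⁸)(5.470×10⁵)² ≈ 2.82×10⁻¹⁷ J.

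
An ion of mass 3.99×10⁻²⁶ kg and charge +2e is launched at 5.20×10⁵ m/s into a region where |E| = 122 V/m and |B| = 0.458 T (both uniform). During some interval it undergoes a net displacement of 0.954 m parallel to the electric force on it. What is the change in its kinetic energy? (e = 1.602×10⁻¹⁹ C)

The magnetic force is always ⟂ v and does no work; only the electric force changes KE.
ΔKE = F_E · d = |q|E d = (3.204×10⁻¹⁹)(122)(0.954) ≈ 3.73×10⁻¹⁷ J.

ΔKE ≈ 3.73×10⁻¹⁷ J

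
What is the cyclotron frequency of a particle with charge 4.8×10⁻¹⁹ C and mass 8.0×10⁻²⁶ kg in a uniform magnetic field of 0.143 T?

f ≈ 1.37×10⁵ Hz

f = |q|B/(2πm).
f = (4.8×10⁻¹⁹)(0.143)/(2π·8.0×10⁻²⁶) ≈ 1.37×10⁵ Hz.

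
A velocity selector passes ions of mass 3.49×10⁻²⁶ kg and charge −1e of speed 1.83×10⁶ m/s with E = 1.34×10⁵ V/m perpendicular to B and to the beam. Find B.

B = 0.0732 T

Balance of forces in the selector: qE = qvB ⇒ B = E/v.
B = 1.34×10⁵/1.83×10⁶ = 0.0732 T.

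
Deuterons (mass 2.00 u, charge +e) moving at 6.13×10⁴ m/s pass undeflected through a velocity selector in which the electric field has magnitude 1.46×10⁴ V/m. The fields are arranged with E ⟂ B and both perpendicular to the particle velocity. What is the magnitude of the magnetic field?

B = 0.238 T

Balance of forces in the selector: qE = qvB ⇒ B = E/v.
B = 1.46×10⁴/6.13×10⁴ = 0.238 T.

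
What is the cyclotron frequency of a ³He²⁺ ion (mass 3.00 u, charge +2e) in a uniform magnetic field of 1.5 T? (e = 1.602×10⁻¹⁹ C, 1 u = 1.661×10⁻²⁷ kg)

f = |q|B/(2πm).
f = (3.204×10⁻¹⁹)(1.5)/(2π·4.983×10⁻²⁷) ≈ 1.5×10⁷ Hz.

f ≈ 1.5×10⁷ Hz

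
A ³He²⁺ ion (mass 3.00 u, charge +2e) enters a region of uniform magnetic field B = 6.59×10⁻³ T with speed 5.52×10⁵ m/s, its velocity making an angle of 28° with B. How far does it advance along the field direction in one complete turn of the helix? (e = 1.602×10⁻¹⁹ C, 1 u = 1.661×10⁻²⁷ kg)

v∥ = v cosθ = 5.52×10⁵·cos28° ≈ 4.874×10⁵ m/s.
T = 2πm/(|q|B) = 2π(4.983×10⁻²⁷)/((3.204×10⁻¹⁹)(6.59×10⁻³)) ≈ 1.483×10⁻⁵ s.
pitch = v∥ T = (4.874×10⁵)(1.483×10⁻⁵) ≈ 7.23 m.

p ≈ 7.23 m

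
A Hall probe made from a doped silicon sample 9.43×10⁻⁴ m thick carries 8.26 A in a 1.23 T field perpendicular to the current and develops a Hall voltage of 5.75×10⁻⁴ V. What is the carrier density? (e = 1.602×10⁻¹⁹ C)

From V_H = IB/(n e t), n = IB/(V_H e t).
n = (8.26)(1.23)/((5.75×10⁻⁴)(1.602×10⁻¹⁹)(9.43×10⁻⁴)) ≈ 1.17×10²⁶ m⁻³.

n ≈ 1.17×10²⁶ m⁻³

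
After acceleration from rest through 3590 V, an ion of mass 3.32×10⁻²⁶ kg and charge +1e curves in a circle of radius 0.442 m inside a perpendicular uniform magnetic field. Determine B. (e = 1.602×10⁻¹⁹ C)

B ≈ 0.0873 T

v = √(2|q|V/m) = √(2·1.602×10⁻¹⁹·3590/3.32×10⁻²⁶) ≈ 1.861×10⁵ m/s.
B = mv/(|q|r) = (3.32×10⁻²⁶)(1.861×10⁵)/((1.602×10⁻¹⁹)(0.442)) ≈ 0.0873 T.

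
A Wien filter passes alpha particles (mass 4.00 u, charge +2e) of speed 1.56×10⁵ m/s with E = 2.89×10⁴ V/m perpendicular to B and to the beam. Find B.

B = 0.185 T

Balance of forces in the selector: qE = qvB ⇒ B = E/v.
B = 2.89×10⁴/1.56×10⁵ = 0.185 T.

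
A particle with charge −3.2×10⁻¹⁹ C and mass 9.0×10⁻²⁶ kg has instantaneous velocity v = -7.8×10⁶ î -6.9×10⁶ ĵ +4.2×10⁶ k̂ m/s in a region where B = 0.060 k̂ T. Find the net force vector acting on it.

v×B = (-4.14×10⁵, 4.68×10⁵, 0) N/C.
F = q v×B = (−3.2×10⁻¹⁹ C)·(-4.14×10⁵, 4.68×10⁵, 0) = (1.32×10⁻¹³, -1.50×10⁻¹³, 0) N.

F ≈ (1.32×10⁻¹³, -1.50×10⁻¹³, 0) N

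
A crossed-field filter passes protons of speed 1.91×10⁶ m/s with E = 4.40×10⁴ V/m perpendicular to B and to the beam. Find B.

Balance of forces in the selector: qE = qvB ⇒ B = E/v.
B = 4.40×10⁴/1.91×10⁶ = 0.0230 T.

B = 0.0230 T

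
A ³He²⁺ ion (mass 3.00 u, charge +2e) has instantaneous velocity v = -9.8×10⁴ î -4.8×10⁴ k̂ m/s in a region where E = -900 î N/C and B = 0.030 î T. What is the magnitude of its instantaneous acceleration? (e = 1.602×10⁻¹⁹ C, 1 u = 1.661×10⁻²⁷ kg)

v×B = (0, -1440, 0) N/C.
E + v×B = (-900, -1440, 0) N/C.
F = q(E + v×B) = (3.204×10⁻¹⁹ C)·(-900, -1440, 0) = (-2.88×10⁻¹⁶, -4.61×10⁻¹⁶, 0) N.
|a| = |F|/m = 5.441×10⁻¹⁶/4.983×10⁻²⁷ ≈ 1.09×10¹¹ m/s².

|a| ≈ 1.09×10¹¹ m/s²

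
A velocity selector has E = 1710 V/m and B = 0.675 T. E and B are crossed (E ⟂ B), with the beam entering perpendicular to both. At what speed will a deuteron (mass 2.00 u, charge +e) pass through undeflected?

v = 2530 m/s

Straight-line motion ⇒ electric and magnetic forces cancel, so E = vB.
v = E/B = 1710/0.675 = 2530 m/s.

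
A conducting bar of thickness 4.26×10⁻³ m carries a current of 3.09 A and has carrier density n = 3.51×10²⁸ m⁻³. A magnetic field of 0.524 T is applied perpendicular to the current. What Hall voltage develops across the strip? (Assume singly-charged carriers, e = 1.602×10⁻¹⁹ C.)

V_H ≈ 6.76×10⁻⁸ V

V_H = IB/(n e t).
V_H = (3.09)(0.524)/((3.51×10²⁸)(1.602×10⁻¹⁹)(4.26×10⁻³)) ≈ 6.76×10⁻⁸ V.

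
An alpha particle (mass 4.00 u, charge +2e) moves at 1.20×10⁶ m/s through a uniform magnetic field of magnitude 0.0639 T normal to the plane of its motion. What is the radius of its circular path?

r ≈ 0.389 m

The magnetic force provides the centripetal force: |q|vB = mv²/r.
r = mv/(|q|B) = (6.644×10⁻²⁷)(1.20×10⁶)/((3.204×10⁻¹⁹)(0.0639)) ≈ 0.389 m.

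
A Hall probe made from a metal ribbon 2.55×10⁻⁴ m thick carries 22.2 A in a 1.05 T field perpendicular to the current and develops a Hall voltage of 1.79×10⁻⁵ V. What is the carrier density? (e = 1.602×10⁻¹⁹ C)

From V_H = IB/(n e t), n = IB/(V_H e t).
n = (22.2)(1.05)/((1.79×10⁻⁵)(1.602×10⁻¹⁹)(2.55×10⁻⁴)) ≈ 3.19×10²⁸ m⁻³.

n ≈ 3.19×10²⁸ m⁻³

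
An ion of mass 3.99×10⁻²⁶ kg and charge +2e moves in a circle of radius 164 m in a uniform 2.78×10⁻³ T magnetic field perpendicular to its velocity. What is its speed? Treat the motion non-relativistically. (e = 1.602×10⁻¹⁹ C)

v ≈ 3.66×10⁶ m/s

From |q|vB = mv²/r, v = |q|Br/m.
v = (3.204×10⁻¹⁹)(2.78×10⁻³)(164)/3.99×10⁻²⁶ ≈ 3.66×10⁶ m/s.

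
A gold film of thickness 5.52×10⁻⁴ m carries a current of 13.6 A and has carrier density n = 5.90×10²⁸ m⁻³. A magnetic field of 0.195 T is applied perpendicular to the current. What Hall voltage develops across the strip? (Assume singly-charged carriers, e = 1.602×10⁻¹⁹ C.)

V_H = IB/(n e t).
V_H = (13.6)(0.195)/((5.90×10²⁸)(1.602×10⁻¹⁹)(5.52×10⁻⁴)) ≈ 5.08×10⁻⁷ V.

V_H ≈ 5.08×10⁻⁷ V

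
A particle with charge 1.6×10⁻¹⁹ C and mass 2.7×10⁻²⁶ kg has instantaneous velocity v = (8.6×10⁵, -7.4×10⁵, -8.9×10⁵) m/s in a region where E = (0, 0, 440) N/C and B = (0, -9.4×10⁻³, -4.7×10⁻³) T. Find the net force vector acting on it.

v×B = (-4890, 4040, -8080) N/C.
E + v×B = (-4890, 4040, -7640) N/C.
F = q(E + v×B) = (1.6×10⁻¹⁹ C)·(-4890, 4040, -7640) = (-7.82×10⁻¹⁶, 6.47×10⁻¹⁶, -1.22×10⁻¹⁵) N.

F ≈ (-7.82×10⁻¹⁶, 6.47×10⁻¹⁶, -1.22×10⁻¹⁵) N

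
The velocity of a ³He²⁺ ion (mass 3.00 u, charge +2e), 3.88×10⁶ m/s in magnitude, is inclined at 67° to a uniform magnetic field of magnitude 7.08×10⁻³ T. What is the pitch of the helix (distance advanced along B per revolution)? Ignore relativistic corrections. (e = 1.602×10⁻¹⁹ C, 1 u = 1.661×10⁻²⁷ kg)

v∥ = v cosθ = 3.88×10⁶·cos67° ≈ 1.516×10⁶ m/s.
T = 2πm/(|q|B) = 2π(4.983×10⁻²⁷)/((3.204×10⁻¹⁹)(7.08×10⁻³)) ≈ 1.380×10⁻⁵ s.
pitch = v∥ T = (1.516×10⁶)(1.380×10⁻⁵) ≈ 20.9 m.

p ≈ 20.9 m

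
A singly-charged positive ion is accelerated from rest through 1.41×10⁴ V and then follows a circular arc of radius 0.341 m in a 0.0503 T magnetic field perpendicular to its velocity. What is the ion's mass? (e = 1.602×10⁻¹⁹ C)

m ≈ 1.67×10⁻²⁷ kg

Combine |q|V = ½mv² and r = mv/(|q|B): eliminate v to get m = qB²r²/(2V).
m = (1.602×10⁻¹⁹)(0.0503)²(0.341)²/(2·1.41×10⁴) ≈ 1.67×10⁻²⁷ kg.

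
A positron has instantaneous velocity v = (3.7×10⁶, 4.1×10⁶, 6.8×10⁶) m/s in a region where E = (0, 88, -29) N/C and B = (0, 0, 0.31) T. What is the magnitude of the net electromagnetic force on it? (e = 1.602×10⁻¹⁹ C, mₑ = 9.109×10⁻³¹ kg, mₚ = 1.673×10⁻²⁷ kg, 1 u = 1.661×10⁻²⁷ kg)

v×B = (1.27×10⁶, -1.15×10⁶, 0) N/C.
E + v×B = (1.27×10⁶, -1.15×10⁶, -29.0) N/C.
F = q(E + v×B) = (1.602×10⁻¹⁹ C)·(1.27×10⁶, -1.15×10⁶, -29.0) = (2.04×10⁻¹³, -1.84×10⁻¹³, -4.65×10⁻¹⁸) N.
|F| = 2.74×10⁻¹³ N.

|F| ≈ 2.74×10⁻¹³ N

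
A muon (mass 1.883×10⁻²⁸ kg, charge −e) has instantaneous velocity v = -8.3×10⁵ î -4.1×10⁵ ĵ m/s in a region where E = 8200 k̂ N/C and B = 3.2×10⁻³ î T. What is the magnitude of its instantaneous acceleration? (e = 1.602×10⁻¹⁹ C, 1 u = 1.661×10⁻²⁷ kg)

|a| ≈ 8.09×10¹² m/s²

v×B = (0, 0, 1310) N/C.
E + v×B = (0, 0, 9510) N/C.
F = q(E + v×B) = (−1.602×10⁻¹⁹ C)·(0, 0, 9510) = (0, 0, -1.52×10⁻¹⁵) N.
|a| = |F|/m = 1.524×10⁻¹⁵/1.883×10⁻²⁸ ≈ 8.09×10¹² m/s².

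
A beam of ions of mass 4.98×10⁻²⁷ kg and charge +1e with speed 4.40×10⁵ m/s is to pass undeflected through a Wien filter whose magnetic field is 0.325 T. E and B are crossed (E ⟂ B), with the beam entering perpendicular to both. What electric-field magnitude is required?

For straight-line motion qE = qvB, so E = vB.
E = 4.40×10⁵ × 0.325 = 1.43×10⁵ V/m.

E = 1.43×10⁵ V/m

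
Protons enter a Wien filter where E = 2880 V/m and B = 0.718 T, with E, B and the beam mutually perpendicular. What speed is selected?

Straight-line motion ⇒ electric and magnetic forces cancel, so E = vB.
v = E/B = 2880/0.718 = 4010 m/s.

v = 4010 m/s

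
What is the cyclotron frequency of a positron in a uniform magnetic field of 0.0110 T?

f ≈ 3.08×10⁸ Hz

f = |q|B/(2πm).
f = (1.602×10⁻¹⁹)(0.0110)/(2π·9.109×10⁻³¹) ≈ 3.08×10⁸ Hz.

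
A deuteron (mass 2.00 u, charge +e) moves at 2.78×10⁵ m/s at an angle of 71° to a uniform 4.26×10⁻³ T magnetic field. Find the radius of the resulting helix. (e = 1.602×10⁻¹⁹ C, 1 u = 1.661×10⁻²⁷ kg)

v⊥ = v sinθ = 2.78×10⁵·sin71° ≈ 2.629×10⁵ m/s.
r = m v⊥/(|q|B) = (3.322×10⁻²⁷)(2.629×10⁵)/((1.602×10⁻¹⁹)(4.26×10⁻³)) ≈ 1.28 m.

r ≈ 1.28 m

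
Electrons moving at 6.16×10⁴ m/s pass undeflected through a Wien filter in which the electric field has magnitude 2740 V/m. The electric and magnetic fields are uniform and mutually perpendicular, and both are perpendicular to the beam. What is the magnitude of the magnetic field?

Balance of forces in the selector: qE = qvB ⇒ B = E/v.
B = 2740/6.16×10⁴ = 0.0445 T.

B = 0.0445 T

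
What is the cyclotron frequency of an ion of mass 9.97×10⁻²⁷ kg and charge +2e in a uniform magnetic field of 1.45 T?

f ≈ 7.42×10⁶ Hz

f = |q|B/(2πm).
f = (3.204×10⁻¹⁹)(1.45)/(2π·9.97×10⁻²⁷) ≈ 7.42×10⁶ Hz.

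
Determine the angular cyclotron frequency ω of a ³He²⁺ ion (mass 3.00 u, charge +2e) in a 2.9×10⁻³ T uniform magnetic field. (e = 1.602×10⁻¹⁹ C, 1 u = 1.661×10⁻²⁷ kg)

ω ≈ 1.9×10⁵ rad/s

ω = |q|B/m.
ω = (3.204×10⁻¹⁹)(2.9×10⁻³)/4.983×10⁻²⁷ ≈ 1.9×10⁵ rad/s.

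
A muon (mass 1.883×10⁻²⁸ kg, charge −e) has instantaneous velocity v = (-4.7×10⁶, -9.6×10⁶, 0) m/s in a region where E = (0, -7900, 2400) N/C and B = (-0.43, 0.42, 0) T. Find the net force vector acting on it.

v×B = (0, 0, -6.10×10⁶) N/C.
E + v×B = (0, -7900, -6.10×10⁶) N/C.
F = q(E + v×B) = (−1.602×10⁻¹⁹ C)·(0, -7900, -6.10×10⁶) = (0, 1.27×10⁻¹⁵, 9.77×10⁻¹³) N.

F ≈ (0, 1.27×10⁻¹⁵, 9.77×10⁻¹³) N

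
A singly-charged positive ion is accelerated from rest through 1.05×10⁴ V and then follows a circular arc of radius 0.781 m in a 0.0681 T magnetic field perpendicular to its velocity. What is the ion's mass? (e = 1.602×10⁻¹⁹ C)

m ≈ 2.16×10⁻²⁶ kg

Combine |q|V = ½mv² and r = mv/(|q|B): eliminate v to get m = qB²r²/(2V).
m = (1.602×10⁻¹⁹)(0.0681)²(0.781)²/(2·1.05×10⁴) ≈ 2.16×10⁻²⁶ kg.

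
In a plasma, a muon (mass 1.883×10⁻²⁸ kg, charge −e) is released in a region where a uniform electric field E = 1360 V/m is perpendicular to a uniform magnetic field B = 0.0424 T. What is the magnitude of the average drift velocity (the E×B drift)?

The E×B drift speed is v_d = E/B.
v_d = 1360/0.0424 = 3.21×10⁴ m/s.

v_d ≈ 3.21×10⁴ m/s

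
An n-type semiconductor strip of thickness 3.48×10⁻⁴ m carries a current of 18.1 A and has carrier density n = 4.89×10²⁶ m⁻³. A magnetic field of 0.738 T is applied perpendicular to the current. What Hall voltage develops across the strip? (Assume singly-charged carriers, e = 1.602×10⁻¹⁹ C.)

V_H = IB/(n e t).
V_H = (18.1)(0.738)/((4.89×10²⁶)(1.602×10⁻¹⁹)(3.48×10⁻⁴)) ≈ 4.90×10⁻⁴ V.

V_H ≈ 4.90×10⁻⁴ V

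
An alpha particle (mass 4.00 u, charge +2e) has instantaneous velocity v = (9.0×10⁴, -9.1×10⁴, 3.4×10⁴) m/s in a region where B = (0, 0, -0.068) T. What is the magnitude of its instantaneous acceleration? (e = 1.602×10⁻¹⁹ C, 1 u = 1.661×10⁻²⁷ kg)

v×B = (6190, 6120, 0) N/C.
F = q v×B = (3.204×10⁻¹⁹ C)·(6190, 6120, 0) = (1.98×10⁻¹⁵, 1.96×10⁻¹⁵, 0) N.
|a| = |F|/m = 2.789×10⁻¹⁵/6.644×10⁻²⁷ ≈ 4.20×10¹¹ m/s².

|a| ≈ 4.20×10¹¹ m/s²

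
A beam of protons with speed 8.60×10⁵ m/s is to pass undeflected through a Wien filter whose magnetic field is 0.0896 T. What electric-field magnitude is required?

E = 7.71×10⁴ V/m

For straight-line motion qE = qvB, so E = vB.
E = 8.60×10⁵ × 0.0896 = 7.71×10⁴ V/m.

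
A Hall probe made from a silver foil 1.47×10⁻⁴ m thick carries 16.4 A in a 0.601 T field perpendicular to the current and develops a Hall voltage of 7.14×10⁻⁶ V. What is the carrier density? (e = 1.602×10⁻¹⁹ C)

n ≈ 5.86×10²⁸ m⁻³

From V_H = IB/(n e t), n = IB/(V_H e t).
n = (16.4)(0.601)/((7.14×10⁻⁶)(1.602×10⁻¹⁹)(1.47×10⁻⁴)) ≈ 5.86×10²⁸ m⁻³.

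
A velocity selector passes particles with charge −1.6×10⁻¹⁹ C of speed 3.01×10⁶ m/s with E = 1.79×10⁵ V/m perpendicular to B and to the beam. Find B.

Balance of forces in the selector: qE = qvB ⇒ B = E/v.
B = 1.79×10⁵/3.01×10⁶ = 0.0595 T.

B = 0.0595 T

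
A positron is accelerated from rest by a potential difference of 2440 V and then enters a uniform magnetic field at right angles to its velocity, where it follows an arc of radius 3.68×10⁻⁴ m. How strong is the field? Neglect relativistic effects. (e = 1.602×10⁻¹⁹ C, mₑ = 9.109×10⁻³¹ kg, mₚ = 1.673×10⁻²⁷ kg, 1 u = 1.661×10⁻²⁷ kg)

B ≈ 0.453 T

v = √(2|q|V/m) = √(2·1.602×10⁻¹⁹·2440/9.109×10⁻³¹) ≈ 2.930×10⁷ m/s.
B = mv/(|q|r) = (9.109×10⁻³¹)(2.930×10⁷)/((1.602×10⁻¹⁹)(3.68×10⁻⁴)) ≈ 0.453 T.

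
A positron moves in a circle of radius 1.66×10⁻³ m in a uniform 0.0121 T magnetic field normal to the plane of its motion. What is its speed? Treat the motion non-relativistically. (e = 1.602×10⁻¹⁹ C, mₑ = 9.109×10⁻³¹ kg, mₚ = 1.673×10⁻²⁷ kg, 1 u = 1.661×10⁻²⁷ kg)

From |q|vB = mv²/r, v = |q|Br/m.
v = (1.602×10⁻¹⁹)(0.0121)(1.66×10⁻³)/9.109×10⁻³¹ ≈ 3.53×10⁶ m/s.

v ≈ 3.53×10⁶ m/s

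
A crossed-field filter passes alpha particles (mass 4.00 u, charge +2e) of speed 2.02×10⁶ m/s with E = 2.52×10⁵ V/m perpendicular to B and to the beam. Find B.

Balance of forces in the selector: qE = qvB ⇒ B = E/v.
B = 2.52×10⁵/2.02×10⁶ = 0.125 T.

B = 0.125 T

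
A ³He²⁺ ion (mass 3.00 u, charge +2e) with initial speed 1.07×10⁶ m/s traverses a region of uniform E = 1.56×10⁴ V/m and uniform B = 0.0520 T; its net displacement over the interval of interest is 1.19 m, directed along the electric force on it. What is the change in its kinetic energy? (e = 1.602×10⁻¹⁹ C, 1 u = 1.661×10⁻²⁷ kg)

The magnetic force is always ⟂ v and does no work; only the electric force changes KE.
ΔKE = F_E · d = |q|E d = (3.204×10⁻¹⁹)(1.56×10⁴)(1.19) ≈ 5.95×10⁻¹⁵ J.

ΔKE ≈ 5.95×10⁻¹⁵ J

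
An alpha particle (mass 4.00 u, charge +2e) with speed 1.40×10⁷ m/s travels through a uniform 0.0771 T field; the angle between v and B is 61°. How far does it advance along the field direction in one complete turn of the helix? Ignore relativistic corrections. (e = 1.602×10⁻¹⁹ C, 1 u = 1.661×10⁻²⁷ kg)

v∥ = v cosθ = 1.40×10⁷·cos61° ≈ 6.787×10⁶ m/s.
T = 2πm/(|q|B) = 2π(6.644×10⁻²⁷)/((3.204×10⁻¹⁹)(0.0771)) ≈ 1.690×10⁻⁶ s.
pitch = v∥ T = (6.787×10⁶)(1.690×10⁻⁶) ≈ 11.5 m.

p ≈ 11.5 m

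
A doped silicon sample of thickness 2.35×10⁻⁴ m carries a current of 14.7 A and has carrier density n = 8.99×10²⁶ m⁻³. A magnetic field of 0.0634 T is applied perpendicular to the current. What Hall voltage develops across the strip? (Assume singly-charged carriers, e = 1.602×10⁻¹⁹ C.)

V_H = IB/(n e t).
V_H = (14.7)(0.0634)/((8.99×10²⁶)(1.602×10⁻¹⁹)(2.35×10⁻⁴)) ≈ 2.75×10⁻⁵ V.

V_H ≈ 2.75×10⁻⁵ V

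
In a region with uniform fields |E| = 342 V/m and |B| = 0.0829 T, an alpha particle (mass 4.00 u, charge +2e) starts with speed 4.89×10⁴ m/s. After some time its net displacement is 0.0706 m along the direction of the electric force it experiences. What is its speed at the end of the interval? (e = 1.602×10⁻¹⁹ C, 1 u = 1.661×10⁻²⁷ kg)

v_f ≈ 6.87×10⁴ m/s

B does no work; ΔKE = |q|E d.
½mv_f² = ½mv₀² + |q|Ed = ½(6.644×10⁻²⁷)(4.89×10⁴)² + (3.204×10⁻¹⁹)(342)(0.0706) ≈ 7.944×10⁻¹⁸ J + 7.736×10⁻¹⁸ J ≈ 1.568×10⁻¹⁷ J.
v_f = √(2·1.568×10⁻¹⁷/6.644×10⁻²⁷) ≈ 6.87×10⁴ m/s.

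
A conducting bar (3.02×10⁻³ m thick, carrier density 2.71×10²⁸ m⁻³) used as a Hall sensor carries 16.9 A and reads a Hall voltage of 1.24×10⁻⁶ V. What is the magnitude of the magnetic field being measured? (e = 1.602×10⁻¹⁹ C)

From V_H = IB/(n e t), B = V_H n e t / I.
B = (1.24×10⁻⁶)(2.71×10²⁸)(1.602×10⁻¹⁹)(3.02×10⁻³)/16.9 ≈ 0.962 T.

B ≈ 0.962 T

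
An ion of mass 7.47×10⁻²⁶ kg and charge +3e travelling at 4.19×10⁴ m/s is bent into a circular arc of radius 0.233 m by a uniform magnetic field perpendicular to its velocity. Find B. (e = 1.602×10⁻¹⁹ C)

B ≈ 0.0280 T

From |q|vB = mv²/r, B = mv/(|q|r).
B = (7.47×10⁻²⁶)(4.19×10⁴)/((4.806×10⁻¹⁹)(0.233)) ≈ 0.0280 T.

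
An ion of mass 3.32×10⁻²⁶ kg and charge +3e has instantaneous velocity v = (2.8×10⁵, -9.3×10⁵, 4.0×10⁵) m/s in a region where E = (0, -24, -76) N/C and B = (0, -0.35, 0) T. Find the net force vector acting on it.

v×B = (1.40×10⁵, 0, -9.80×10⁴) N/C.
E + v×B = (1.40×10⁵, -24.0, -9.81×10⁴) N/C.
F = q(E + v×B) = (4.806×10⁻¹⁹ C)·(1.40×10⁵, -24.0, -9.81×10⁴) = (6.73×10⁻¹⁴, -1.15×10⁻¹⁷, -4.71×10⁻¹⁴) N.

F ≈ (6.73×10⁻¹⁴, -1.15×10⁻¹⁷, -4.71×10⁻¹⁴) N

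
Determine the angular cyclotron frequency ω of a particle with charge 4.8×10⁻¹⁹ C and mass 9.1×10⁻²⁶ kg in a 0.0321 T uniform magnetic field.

ω = |q|B/m.
ω = (4.8×10⁻¹⁹)(0.0321)/9.1×10⁻²⁶ ≈ 1.69×10⁵ rad/s.

ω ≈ 1.69×10⁵ rad/s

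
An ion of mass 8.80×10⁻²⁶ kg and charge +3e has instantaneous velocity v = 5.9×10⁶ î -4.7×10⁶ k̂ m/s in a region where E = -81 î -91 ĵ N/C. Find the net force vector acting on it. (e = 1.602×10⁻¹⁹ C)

Only an electric field acts, so F = qE = (4.806×10⁻¹⁹ C)·(-81.0, -91.0, 0) = (-3.89×10⁻¹⁷, -4.37×10⁻¹⁷, 0) N.

F ≈ (-3.89×10⁻¹⁷, -4.37×10⁻¹⁷, 0) N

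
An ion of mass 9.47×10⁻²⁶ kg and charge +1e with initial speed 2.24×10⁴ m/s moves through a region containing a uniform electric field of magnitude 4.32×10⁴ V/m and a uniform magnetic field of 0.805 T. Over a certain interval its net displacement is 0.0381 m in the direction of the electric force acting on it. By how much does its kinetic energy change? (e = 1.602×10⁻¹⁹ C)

The magnetic force is always ⟂ v and does no work; only the electric force changes KE.
ΔKE = F_E · d = |q|E d = (1.602×10⁻¹⁹)(4.32×10⁴)(0.0381) ≈ 2.64×10⁻¹⁶ J.

ΔKE ≈ 2.64×10⁻¹⁶ J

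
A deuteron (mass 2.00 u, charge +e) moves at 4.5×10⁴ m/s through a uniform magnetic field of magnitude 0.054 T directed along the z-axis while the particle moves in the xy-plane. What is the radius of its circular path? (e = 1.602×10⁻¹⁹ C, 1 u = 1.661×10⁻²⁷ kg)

The magnetic force provides the centripetal force: |q|vB = mv²/r.
r = mv/(|q|B) = (3.322×10⁻²⁷)(4.5×10⁴)/((1.602×10⁻¹⁹)(0.054)) ≈ 0.017 m.

r ≈ 0.017 m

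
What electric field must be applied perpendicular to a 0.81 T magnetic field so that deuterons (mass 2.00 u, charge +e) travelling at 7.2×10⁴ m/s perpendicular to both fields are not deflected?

E = 5.8×10⁴ V/m

For straight-line motion qE = qvB, so E = vB.
E = 7.2×10⁴ × 0.81 = 5.8×10⁴ V/m.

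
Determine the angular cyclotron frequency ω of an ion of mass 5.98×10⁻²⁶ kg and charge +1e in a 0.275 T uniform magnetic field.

ω ≈ 7.37×10⁵ rad/s

ω = |q|B/m.
ω = (1.602×10⁻¹⁹)(0.275)/5.98×10⁻²⁶ ≈ 7.37×10⁵ rad/s.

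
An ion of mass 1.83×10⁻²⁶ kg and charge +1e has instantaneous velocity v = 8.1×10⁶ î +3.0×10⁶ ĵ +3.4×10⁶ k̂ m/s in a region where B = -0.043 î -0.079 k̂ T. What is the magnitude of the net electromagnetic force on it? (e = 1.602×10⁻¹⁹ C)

v×B = (-2.37×10⁵, 4.94×10⁵, 1.29×10⁵) N/C.
F = q v×B = (1.602×10⁻¹⁹ C)·(-2.37×10⁵, 4.94×10⁵, 1.29×10⁵) = (-3.80×10⁻¹⁴, 7.91×10⁻¹⁴, 2.07×10⁻¹⁴) N.
|F| = 9.01×10⁻¹⁴ N.

|F| ≈ 9.01×10⁻¹⁴ N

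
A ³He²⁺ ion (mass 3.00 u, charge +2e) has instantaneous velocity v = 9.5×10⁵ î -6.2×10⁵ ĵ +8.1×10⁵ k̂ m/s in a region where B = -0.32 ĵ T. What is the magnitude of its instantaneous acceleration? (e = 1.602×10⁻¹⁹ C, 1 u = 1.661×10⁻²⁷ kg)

v×B = (2.59×10⁵, 0, -3.04×10⁵) N/C.
F = q v×B = (3.204×10⁻¹⁹ C)·(2.59×10⁵, 0, -3.04×10⁵) = (8.30×10⁻¹⁴, 0, -9.74×10⁻¹⁴) N.
|a| = |F|/m = 1.280×10⁻¹³/4.983×10⁻²⁷ ≈ 2.57×10¹³ m/s².

|a| ≈ 2.57×10¹³ m/s²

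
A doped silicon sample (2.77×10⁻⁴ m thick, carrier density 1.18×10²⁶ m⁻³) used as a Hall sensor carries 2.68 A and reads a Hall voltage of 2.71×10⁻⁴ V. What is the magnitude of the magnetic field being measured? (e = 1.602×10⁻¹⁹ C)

B ≈ 0.529 T

From V_H = IB/(n e t), B = V_H n e t / I.
B = (2.71×10⁻⁴)(1.18×10²⁶)(1.602×10⁻¹⁹)(2.77×10⁻⁴)/2.68 ≈ 0.529 T.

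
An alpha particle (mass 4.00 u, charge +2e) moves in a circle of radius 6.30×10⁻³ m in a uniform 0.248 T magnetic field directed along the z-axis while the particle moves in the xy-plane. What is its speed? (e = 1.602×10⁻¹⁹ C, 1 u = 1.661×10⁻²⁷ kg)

From |q|vB = mv²/r, v = |q|Br/m.
v = (3.204×10⁻¹⁹)(0.248)(6.30×10⁻³)/6.644×10⁻²⁷ ≈ 7.53×10⁴ m/s.

v ≈ 7.53×10⁴ m/s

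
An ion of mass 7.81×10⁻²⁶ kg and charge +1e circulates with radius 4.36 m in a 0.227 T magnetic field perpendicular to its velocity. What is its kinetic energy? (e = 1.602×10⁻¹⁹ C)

v = |q|Br/m, then KE = ½mv² = (qBr)²/(2m).
v = (1.602×10⁻¹⁹)(0.227)(4.36)/7.81×10⁻²⁶ ≈ 2.030×10⁶ m/s.
KE = ½(7.81×10⁻²⁶)(2.030×10⁶)² ≈ 1.61×10⁻¹³ J = 1.00×10⁶ eV.

KE ≈ 1.00×10⁶ eV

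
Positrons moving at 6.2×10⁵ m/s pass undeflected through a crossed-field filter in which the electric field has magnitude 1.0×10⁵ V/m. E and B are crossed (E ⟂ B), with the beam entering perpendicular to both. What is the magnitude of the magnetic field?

B = 0.16 T

Balance of forces in the selector: qE = qvB ⇒ B = E/v.
B = 1.0×10⁵/6.2×10⁵ = 0.16 T.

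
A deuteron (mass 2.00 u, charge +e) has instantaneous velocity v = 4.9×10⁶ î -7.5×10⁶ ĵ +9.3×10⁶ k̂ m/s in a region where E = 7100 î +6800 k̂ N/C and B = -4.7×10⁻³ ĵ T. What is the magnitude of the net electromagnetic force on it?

v×B = (4.37×10⁴, 0, -2.30×10⁴) N/C.
E + v×B = (5.08×10⁴, 0, -1.62×10⁴) N/C.
F = q(E + v×B) = (1.602×10⁻¹⁹ C)·(5.08×10⁴, 0, -1.62×10⁴) = (8.14×10⁻¹⁵, 0, -2.60×10⁻¹⁵) N.
|F| = 8.54×10⁻¹⁵ N.

|F| ≈ 8.54×10⁻¹⁵ N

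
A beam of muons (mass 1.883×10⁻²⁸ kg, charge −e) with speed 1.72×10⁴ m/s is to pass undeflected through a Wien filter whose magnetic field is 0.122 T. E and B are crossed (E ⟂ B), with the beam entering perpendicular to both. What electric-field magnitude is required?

E = 2100 V/m

For straight-line motion qE = qvB, so E = vB.
E = 1.72×10⁴ × 0.122 = 2100 V/m.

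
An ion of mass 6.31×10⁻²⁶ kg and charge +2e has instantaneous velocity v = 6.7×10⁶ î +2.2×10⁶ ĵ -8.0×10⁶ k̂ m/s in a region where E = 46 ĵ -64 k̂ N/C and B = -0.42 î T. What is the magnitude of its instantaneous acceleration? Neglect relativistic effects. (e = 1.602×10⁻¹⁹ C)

|a| ≈ 1.77×10¹³ m/s²

v×B = (0, 3.36×10⁶, 9.24×10⁵) N/C.
E + v×B = (0, 3.36×10⁶, 9.24×10⁵) N/C.
F = q(E + v×B) = (3.204×10⁻¹⁹ C)·(0, 3.36×10⁶, 9.24×10⁵) = (0, 1.08×10⁻¹², 2.96×10⁻¹³) N.
|a| = |F|/m = 1.117×10⁻¹²/6.31×10⁻²⁶ ≈ 1.77×10¹³ m/s².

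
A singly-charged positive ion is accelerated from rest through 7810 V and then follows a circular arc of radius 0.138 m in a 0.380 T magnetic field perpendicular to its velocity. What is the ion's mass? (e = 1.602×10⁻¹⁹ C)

Combine |q|V = ½mv² and r = mv/(|q|B): eliminate v to get m = qB²r²/(2V).
m = (1.602×10⁻¹⁹)(0.380)²(0.138)²/(2·7810) ≈ 2.82×10⁻²⁶ kg.

m ≈ 2.82×10⁻²⁶ kg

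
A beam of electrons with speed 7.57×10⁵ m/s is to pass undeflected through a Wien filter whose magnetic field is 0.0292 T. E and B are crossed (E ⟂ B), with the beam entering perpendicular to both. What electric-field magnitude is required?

E = 2.21×10⁴ V/m

For straight-line motion qE = qvB, so E = vB.
E = 7.57×10⁵ × 0.0292 = 2.21×10⁴ V/m.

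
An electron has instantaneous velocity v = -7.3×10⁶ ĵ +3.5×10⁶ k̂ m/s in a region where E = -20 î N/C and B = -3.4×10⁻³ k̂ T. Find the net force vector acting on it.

F ≈ (-3.97×10⁻¹⁵, 0, 0) N

v×B = (2.48×10⁴, 0, 0) N/C.
E + v×B = (2.48×10⁴, 0, 0) N/C.
F = q(E + v×B) = (−1.602×10⁻¹⁹ C)·(2.48×10⁴, 0, 0) = (-3.97×10⁻¹⁵, 0, 0) N.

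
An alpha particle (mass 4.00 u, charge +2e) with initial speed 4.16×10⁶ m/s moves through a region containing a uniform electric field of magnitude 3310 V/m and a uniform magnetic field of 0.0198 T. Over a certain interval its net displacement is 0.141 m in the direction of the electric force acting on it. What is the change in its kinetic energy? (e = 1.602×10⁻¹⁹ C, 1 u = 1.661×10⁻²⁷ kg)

ΔKE ≈ 1.50×10⁻¹⁶ J

The magnetic force is always ⟂ v and does no work; only the electric force changes KE.
ΔKE = F_E · d = |q|E d = (3.204×10⁻¹⁹)(3310)(0.141) ≈ 1.50×10⁻¹⁶ J.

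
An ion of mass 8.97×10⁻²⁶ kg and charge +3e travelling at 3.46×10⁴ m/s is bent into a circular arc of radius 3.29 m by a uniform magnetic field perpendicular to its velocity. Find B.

B ≈ 1.96×10⁻³ T

From |q|vB = mv²/r, B = mv/(|q|r).
B = (8.97×10⁻²⁶)(3.46×10⁴)/((4.806×10⁻¹⁹)(3.29)) ≈ 1.96×10⁻³ T.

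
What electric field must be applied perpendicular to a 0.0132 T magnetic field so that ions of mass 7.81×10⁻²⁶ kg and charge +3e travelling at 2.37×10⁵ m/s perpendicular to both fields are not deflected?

E = 3130 V/m

For straight-line motion qE = qvB, so E = vB.
E = 2.37×10⁵ × 0.0132 = 3130 V/m.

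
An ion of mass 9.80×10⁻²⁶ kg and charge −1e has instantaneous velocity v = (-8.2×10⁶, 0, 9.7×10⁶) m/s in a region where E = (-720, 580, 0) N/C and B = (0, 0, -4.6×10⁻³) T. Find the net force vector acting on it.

F ≈ (1.15×10⁻¹⁶, 5.95×10⁻¹⁵, 0) N

v×B = (0, -3.77×10⁴, 0) N/C.
E + v×B = (-720, -3.71×10⁴, 0) N/C.
F = q(E + v×B) = (−1.602×10⁻¹⁹ C)·(-720, -3.71×10⁴, 0) = (1.15×10⁻¹⁶, 5.95×10⁻¹⁵, 0) N.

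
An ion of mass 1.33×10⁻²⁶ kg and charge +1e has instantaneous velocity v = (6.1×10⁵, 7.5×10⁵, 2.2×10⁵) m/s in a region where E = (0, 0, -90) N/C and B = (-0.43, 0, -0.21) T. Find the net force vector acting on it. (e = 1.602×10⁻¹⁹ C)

F ≈ (-2.52×10⁻¹⁴, 5.37×10⁻¹⁵, 5.17×10⁻¹⁴) N

v×B = (-1.58×10⁵, 3.35×10⁴, 3.22×10⁵) N/C.
E + v×B = (-1.58×10⁵, 3.35×10⁴, 3.22×10⁵) N/C.
F = q(E + v×B) = (1.602×10⁻¹⁹ C)·(-1.58×10⁵, 3.35×10⁴, 3.22×10⁵) = (-2.52×10⁻¹⁴, 5.37×10⁻¹⁵, 5.17×10⁻¹⁴) N.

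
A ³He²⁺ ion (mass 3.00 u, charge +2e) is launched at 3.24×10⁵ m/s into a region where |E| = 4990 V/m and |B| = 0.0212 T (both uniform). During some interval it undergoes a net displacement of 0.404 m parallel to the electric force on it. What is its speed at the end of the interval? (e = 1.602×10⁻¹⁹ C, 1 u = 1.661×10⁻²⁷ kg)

v_f ≈ 6.04×10⁵ m/s

B does no work; ΔKE = |q|E d.
½mv_f² = ½mv₀² + |q|Ed = ½(4.983×10⁻²⁷)(3.24×10⁵)² + (3.204×10⁻¹⁹)(4990)(0.404) ≈ 2.615×10⁻¹⁶ J + 6.459×10⁻¹⁶ J ≈ 9.075×10⁻¹⁶ J.
v_f = √(2·9.075×10⁻¹⁶/4.983×10⁻²⁷) ≈ 6.04×10⁵ m/s.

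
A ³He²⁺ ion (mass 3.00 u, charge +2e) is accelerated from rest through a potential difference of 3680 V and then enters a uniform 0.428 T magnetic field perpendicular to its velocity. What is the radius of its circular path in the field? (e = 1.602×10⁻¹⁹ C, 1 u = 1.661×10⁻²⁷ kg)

Acceleration: |q|V = ½mv² ⇒ v = √(2|q|V/m) = √(2·3.204×10⁻¹⁹·3680/4.983×10⁻²⁷) ≈ 6.879×10⁵ m/s.
In the field: r = mv/(|q|B) = (4.983×10⁻²⁷)(6.879×10⁵)/((3.204×10⁻¹⁹)(0.428)) ≈ 0.0250 m.

r ≈ 0.0250 m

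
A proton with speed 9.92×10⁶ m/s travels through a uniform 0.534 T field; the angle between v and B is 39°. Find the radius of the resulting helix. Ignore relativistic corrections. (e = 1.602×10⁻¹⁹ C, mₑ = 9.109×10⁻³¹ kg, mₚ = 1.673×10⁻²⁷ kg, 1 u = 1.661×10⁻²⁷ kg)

v⊥ = v sinθ = 9.92×10⁶·sin39° ≈ 6.243×10⁶ m/s.
r = m v⊥/(|q|B) = (1.673×10⁻²⁷)(6.243×10⁶)/((1.602×10⁻¹⁹)(0.534)) ≈ 0.122 m.

r ≈ 0.122 m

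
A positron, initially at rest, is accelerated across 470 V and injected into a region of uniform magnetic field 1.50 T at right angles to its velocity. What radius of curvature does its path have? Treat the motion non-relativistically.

Acceleration: |q|V = ½mv² ⇒ v = √(2|q|V/m) = √(2·1.602×10⁻¹⁹·470/9.109×10⁻³¹) ≈ 1.286×10⁷ m/s.
In the field: r = mv/(|q|B) = (9.109×10⁻³¹)(1.286×10⁷)/((1.602×10⁻¹⁹)(1.50)) ≈ 4.87×10⁻⁵ m.

r ≈ 4.87×10⁻⁵ m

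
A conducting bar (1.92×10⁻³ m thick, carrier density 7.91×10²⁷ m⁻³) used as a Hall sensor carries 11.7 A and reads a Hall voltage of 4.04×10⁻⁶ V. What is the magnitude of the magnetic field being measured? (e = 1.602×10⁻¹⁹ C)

From V_H = IB/(n e t), B = V_H n e t / I.
B = (4.04×10⁻⁶)(7.91×10²⁷)(1.602×10⁻¹⁹)(1.92×10⁻³)/11.7 ≈ 0.840 T.

B ≈ 0.840 T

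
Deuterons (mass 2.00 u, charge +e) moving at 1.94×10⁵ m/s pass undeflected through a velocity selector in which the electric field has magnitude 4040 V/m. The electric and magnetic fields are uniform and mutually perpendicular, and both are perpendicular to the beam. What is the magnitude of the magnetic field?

Balance of forces in the selector: qE = qvB ⇒ B = E/v.
B = 4040/1.94×10⁵ = 0.0208 T.

B = 0.0208 T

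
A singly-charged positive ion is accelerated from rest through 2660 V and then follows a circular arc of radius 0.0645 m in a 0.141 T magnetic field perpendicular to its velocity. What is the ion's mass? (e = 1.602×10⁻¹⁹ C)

Combine |q|V = ½mv² and r = mv/(|q|B): eliminate v to get m = qB²r²/(2V).
m = (1.602×10⁻¹⁹)(0.141)²(0.0645)²/(2·2660) ≈ 2.49×10⁻²⁷ kg.

m ≈ 2.49×10⁻²⁷ kg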